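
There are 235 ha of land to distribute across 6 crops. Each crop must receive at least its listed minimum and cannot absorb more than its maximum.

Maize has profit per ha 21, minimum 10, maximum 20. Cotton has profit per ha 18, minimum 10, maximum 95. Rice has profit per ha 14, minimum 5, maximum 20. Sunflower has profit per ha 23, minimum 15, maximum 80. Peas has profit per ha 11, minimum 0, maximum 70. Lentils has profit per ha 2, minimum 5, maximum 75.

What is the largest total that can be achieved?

4425

Meeting every minimum uses 10+10+5+15+0+5 = 45 ha, leaving 190.
Highest profit per ha first: Sunflower 23 > Maize 21 > Cotton 18 > Rice 14 > Peas 11 > Lentils 2.
Sunflower: +65 to 80 (cap) ; 125 left.
Give Maize 10 more to hit its cap of 20 ; 115 left.
Cotton: +85 to 95 (cap) ; 30 left.
Rice takes 15 more to reach its cap of 20 ; 15 left.
Peas has room for 70 more but only 15 remain, so it gets 15.
Total = 21×20 + 18×95 + 14×20 + 23×80 + 11×15 + 2×5 = 4425.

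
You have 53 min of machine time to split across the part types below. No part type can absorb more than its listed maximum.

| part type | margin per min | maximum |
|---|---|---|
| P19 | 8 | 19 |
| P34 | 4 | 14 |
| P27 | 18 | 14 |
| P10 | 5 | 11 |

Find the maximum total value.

Highest margin per min first: P27 18 > P19 8 > P10 5 > P34 4.
Give P27 14 to hit its cap of 14 ; 39 left.
P19: +19 to 19 (cap) ; 20 left.
P10 takes 11 to reach its cap of 11 ; 9 left.
P34: +9 (room for 14) → 9. Pool exhausted.
Total = 8×19 + 4×9 + 18×14 + 5×11 = 495.

495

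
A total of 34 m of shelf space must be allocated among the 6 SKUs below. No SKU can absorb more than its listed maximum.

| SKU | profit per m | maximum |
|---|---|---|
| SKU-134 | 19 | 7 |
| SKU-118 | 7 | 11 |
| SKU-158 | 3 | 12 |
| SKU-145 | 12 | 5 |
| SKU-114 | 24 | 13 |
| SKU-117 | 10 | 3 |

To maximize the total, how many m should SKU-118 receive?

6

Rank by profit per m: SKU-114 24 > SKU-134 19 > SKU-145 12 > SKU-117 10 > SKU-118 7 > SKU-158 3.
SKU-114 takes 13 to reach its cap of 13 — 21 left.
Give SKU-134 7 to hit its cap of 7 — 14 left.
SKU-145 takes 5 to reach its cap of 5 — 9 left.
SKU-117: +3 to 3 (cap) — 6 left.
SKU-118: +6 (room for 11) → 6. Pool exhausted.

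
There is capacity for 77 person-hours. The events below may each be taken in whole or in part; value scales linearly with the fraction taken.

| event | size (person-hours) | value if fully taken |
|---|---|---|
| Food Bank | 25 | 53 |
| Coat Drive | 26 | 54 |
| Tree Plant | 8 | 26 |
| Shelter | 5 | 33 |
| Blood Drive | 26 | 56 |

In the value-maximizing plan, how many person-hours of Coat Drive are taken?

13

Sort by value density: Shelter 33/5≈6.6, Tree Plant 26/8≈3.25, Blood Drive 56/26≈2.15, Food Bank 53/25≈2.12, Coat Drive 54/26≈2.08.
All 5 person-hours of Shelter fit (value 33) ; 72 remain.
All 8 person-hours of Tree Plant fit (value 26) ; 64 remain.
All 26 person-hours of Blood Drive fit (value 56) ; 38 remain.
Food Bank: take in full, 25 person-hours for value 53 ; 13 left.
Only 13 person-hours remain; take 13/26 of Coat Drive for value 54×13/26 = 27.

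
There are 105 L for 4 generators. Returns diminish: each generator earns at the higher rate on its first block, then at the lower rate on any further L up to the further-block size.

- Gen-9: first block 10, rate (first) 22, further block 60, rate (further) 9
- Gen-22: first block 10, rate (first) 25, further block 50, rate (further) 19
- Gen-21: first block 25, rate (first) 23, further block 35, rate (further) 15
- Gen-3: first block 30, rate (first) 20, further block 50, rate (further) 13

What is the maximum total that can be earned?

Treat each block as its own option and order by rate: Gen-22/tier1 25 > Gen-21/tier1 23 > Gen-9/tier1 22 > Gen-3/tier1 20 > Gen-22/tier2 19 > Gen-21/tier2 15 > Gen-3/tier2 13 > Gen-9/tier2 9.
Gen-22/tier1 (25): +10 → 95 left.
Fill Gen-21 tier1 block (25 at 23) → 70 left.
Fill Gen-9 tier1 block (10 at 22) → 60 left.
Fill Gen-3 tier1 block (30 at 20) → 30 left.
Gen-22 tier2 at 19: only 30 left, fill 30.
Total = 25×10 + 23×25 + 22×10 + 20×30 + 19×30 = 2215.

2215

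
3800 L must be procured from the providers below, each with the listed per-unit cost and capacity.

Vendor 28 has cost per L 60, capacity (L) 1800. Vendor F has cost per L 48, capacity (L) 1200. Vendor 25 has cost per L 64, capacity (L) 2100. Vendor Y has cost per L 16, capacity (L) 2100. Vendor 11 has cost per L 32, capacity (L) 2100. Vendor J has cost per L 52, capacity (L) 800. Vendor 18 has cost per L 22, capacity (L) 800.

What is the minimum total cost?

Cheapest first:
Vendor Y (16): use full 2100 ; 1700 L to go.
Vendor 18 at 22: take all 800 L ; 900 still needed.
Vendor 11 (32): take the remaining 900 ; done.
Vendor F, Vendor J, Vendor 28, Vendor 25: unused.
Cost = 2100×16 + 800×22 + 900×32 = 80000.

80000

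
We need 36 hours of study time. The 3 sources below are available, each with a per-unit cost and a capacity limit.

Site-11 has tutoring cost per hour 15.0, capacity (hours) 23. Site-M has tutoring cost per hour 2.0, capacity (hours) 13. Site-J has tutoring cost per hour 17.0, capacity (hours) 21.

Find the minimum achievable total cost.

Cheapest first:
Site-M at 2.0: take all 13 hours — 23 still needed.
Site-11 (15.0): use full 23 — 0 hours to go.
Site-J: unused.
Cost = 13×2.0 + 23×15.0 = 371.

371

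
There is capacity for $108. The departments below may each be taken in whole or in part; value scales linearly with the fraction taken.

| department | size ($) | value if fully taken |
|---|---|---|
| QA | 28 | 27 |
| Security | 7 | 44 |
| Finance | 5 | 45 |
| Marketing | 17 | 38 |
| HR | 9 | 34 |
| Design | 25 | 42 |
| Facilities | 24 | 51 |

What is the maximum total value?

274.25

Best value per unit of size first: Finance 45/5≈9, Security 44/7≈6.29, HR 34/9≈3.78, Marketing 38/17≈2.24, Facilities 51/24≈2.12, Design 42/25≈1.68, QA 27/28≈0.964.
All 5 $ of Finance fit (value 45) — 103 remain.
Take all of Security (7 $, value 44) — 96 $ left.
Take all of HR (9 $, value 34) — 87 $ left.
Take all of Marketing (17 $, value 38) — 70 $ left.
Take all of Facilities (24 $, value 51) — 46 $ left.
Design: take in full, 25 $ for value 42 — 21 left.
Fill the last 21 $ with part of QA: 21/28 of it earns 20.25.
Total value = 274.25.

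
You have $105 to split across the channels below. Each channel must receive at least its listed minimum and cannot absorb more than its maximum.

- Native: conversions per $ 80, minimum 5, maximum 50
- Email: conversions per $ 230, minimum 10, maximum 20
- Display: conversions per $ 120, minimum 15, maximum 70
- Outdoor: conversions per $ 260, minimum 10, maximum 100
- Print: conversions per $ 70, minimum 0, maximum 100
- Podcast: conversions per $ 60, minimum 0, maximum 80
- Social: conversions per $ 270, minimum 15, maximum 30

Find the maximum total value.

Meeting every minimum uses 5+10+15+10+0+0+15 = 55 $, leaving 50.
Rank by conversions per $: Social 270 > Outdoor 260 > Email 230 > Display 120 > Native 80 > Print 70 > Podcast 60.
Give Social 15 more to hit its cap of 30 — 35 left.
Only 35 left; Outdoor takes them to reach 45.
Total = 80×5 + 230×10 + 120×15 + 260×45 + 270×30 = 24300.

24300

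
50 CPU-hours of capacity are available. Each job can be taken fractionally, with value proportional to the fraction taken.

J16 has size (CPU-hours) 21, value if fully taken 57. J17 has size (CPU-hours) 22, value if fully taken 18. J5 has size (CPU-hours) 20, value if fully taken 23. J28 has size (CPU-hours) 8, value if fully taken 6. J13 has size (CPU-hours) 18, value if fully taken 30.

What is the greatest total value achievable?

99.65

Best value per unit of size first: J16 57/21≈2.71, J13 30/18≈1.67, J5 23/20≈1.15, J17 18/22≈0.818, J28 6/8≈0.75.
Take all of J16 (21 CPU-hours, value 57) ; 29 CPU-hours left.
All 18 CPU-hours of J13 fit (value 30) ; 11 remain.
Only 11 CPU-hours remain; take 11/20 of J5 for value 23×11/20 = 12.65.
Total value = 99.65.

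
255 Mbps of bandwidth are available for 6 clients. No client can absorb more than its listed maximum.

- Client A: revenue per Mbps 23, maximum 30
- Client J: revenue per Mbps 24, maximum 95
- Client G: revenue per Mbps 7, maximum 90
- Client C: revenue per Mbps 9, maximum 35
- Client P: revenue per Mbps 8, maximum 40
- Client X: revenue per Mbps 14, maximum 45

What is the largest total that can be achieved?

4305

Rank by revenue per Mbps: Client J 24 > Client A 23 > Client X 14 > Client C 9 > Client P 8 > Client G 7.
Client J: +95 to 95 (cap) — 160 left.
Client A: +30 to 30 (cap) — 130 left.
Client X takes 45 to reach its cap of 45 — 85 left.
Give Client C 35 to hit its cap of 35 — 50 left.
Client P takes 40 to reach its cap of 40 — 10 left.
Client G: +10 (room for 90) → 10. Pool exhausted.
Total = 23×30 + 24×95 + 7×10 + 9×35 + 8×40 + 14×45 = 4305.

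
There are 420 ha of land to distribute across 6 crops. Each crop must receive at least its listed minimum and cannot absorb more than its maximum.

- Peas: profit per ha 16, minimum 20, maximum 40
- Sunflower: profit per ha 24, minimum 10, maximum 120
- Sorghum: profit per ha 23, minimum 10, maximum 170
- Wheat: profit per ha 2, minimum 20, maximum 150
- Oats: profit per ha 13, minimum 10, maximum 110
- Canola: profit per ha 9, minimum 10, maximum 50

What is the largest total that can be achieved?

8340

Meeting every minimum uses 20+10+10+20+10+10 = 80 ha, leaving 340.
Highest profit per ha first: Sunflower 24 > Sorghum 23 > Peas 16 > Oats 13 > Canola 9 > Wheat 2.
Give Sunflower 110 more to hit its cap of 120 ; 230 left.
Give Sorghum 160 more to hit its cap of 170 ; 70 left.
Peas takes 20 more to reach its cap of 40 ; 50 left.
Oats has room for 100 more but only 50 remain, so it gets 60.
Total = 16×40 + 24×120 + 23×170 + 2×20 + 13×60 + 9×10 = 8340.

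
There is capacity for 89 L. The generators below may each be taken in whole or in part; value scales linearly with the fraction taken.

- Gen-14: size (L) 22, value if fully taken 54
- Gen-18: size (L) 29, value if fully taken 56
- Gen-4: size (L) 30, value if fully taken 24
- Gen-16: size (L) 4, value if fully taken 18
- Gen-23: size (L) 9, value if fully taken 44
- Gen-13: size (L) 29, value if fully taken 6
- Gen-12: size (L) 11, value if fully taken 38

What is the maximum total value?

Rank by value-to-size ratio: Gen-23 44/9≈4.89, Gen-16 18/4≈4.5, Gen-12 38/11≈3.45, Gen-14 54/22≈2.45, Gen-18 56/29≈1.93, Gen-4 24/30≈0.8, Gen-13 6/29≈0.207.
All 9 L of Gen-23 fit (value 44) → 80 remain.
Gen-16: take in full, 4 L for value 18 → 76 left.
Gen-12: take in full, 11 L for value 38 → 65 left.
All 22 L of Gen-14 fit (value 54) → 43 remain.
Gen-18: take in full, 29 L for value 56 → 14 left.
Only 14 L remain; take 14/30 of Gen-4 for value 24×14/30 = 11.2.
Total value = 221.2.

221.2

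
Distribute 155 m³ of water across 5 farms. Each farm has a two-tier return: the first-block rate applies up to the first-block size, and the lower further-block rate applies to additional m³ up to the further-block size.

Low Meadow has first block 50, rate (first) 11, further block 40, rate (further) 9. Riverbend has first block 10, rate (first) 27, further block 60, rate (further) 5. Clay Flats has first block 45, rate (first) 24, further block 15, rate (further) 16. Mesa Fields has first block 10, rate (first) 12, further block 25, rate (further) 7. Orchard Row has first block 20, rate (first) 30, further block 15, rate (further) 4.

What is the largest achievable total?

2905

Order all 10 blocks by rate: Orchard Row/tier1 30 > Riverbend/tier1 27 > Clay Flats/tier1 24 > Clay Flats/tier2 16 > Mesa Fields/tier1 12 > Low Meadow/tier1 11 > Low Meadow/tier2 9 > Mesa Fields/tier2 7 > Riverbend/tier2 5 > Orchard Row/tier2 4.
Orchard Row/tier1 (30): +20 ; 135 left.
Fill Riverbend tier1 block (10 at 27) ; 125 left.
Fill Clay Flats tier1 block (45 at 24) ; 80 left.
Fill Clay Flats tier2 block (15 at 16) ; 65 left.
Mesa Fields/tier1 (12): +10 ; 55 left.
Low Meadow/tier1 (11): +50 ; 5 left.
Low Meadow tier2 at 9: only 5 left, fill 5.
Total = 30×20 + 27×10 + 24×45 + 16×15 + 12×10 + 11×50 + 9×5 = 2905.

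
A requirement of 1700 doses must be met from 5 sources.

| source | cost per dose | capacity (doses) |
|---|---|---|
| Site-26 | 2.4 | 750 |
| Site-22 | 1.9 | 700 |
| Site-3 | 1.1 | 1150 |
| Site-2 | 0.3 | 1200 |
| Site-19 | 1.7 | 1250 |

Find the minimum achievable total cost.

Cheapest first:
Take 1200 from Site-2 at 0.3 ; need 500 more.
Site-3 at 1.1: take 500 of its 1150 ; requirement met.
Site-19, Site-22, Site-26: unused.
Cost = 1200×0.3 + 500×1.1 = 910.

910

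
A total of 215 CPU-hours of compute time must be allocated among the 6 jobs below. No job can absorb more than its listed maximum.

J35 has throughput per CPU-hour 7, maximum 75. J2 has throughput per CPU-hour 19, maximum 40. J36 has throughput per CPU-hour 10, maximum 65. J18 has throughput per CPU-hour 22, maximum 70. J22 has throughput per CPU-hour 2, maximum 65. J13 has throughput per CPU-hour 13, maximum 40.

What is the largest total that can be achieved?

3470

Rank by throughput per CPU-hour: J18 22 > J2 19 > J13 13 > J36 10 > J35 7 > J22 2.
J18: +70 to 70 (cap) → 145 left.
J2 takes 40 to reach its cap of 40 → 105 left.
J13 takes 40 to reach its cap of 40 → 65 left.
J36 takes 65 to reach its cap of 65 → 0 left.
Total = 19×40 + 10×65 + 22×70 + 13×40 = 3470.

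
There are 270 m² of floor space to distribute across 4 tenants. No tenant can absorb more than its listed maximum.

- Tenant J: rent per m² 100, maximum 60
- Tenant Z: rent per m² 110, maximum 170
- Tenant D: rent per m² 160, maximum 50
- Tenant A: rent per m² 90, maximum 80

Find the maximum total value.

Rank by rent per m²: Tenant D 160 > Tenant Z 110 > Tenant J 100 > Tenant A 90.
Tenant D takes 50 to reach its cap of 50 → 220 left.
Give Tenant Z 170 to hit its cap of 170 → 50 left.
Tenant J has room for 60 but only 50 remain, so it gets 50.
Total = 100×50 + 110×170 + 160×50 = 31700.

31700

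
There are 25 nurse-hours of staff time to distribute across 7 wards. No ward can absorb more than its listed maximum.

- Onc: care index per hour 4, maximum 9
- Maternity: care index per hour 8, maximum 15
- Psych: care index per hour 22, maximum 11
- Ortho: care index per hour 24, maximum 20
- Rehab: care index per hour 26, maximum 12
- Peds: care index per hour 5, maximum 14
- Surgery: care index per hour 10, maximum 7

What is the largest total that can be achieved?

Order the wards by care index per hour: Rehab 26 > Ortho 24 > Psych 22 > Surgery 10 > Maternity 8 > Peds 5 > Onc 4.
Rehab: +12 to 12 (cap) ; 13 left.
Ortho: +13 (room for 20) → 13. Pool exhausted.
Total = 24×13 + 26×12 = 624.

624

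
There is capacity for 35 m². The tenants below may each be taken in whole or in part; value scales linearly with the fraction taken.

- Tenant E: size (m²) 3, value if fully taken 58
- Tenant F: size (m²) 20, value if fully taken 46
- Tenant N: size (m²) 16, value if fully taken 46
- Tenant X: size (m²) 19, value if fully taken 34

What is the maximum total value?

Rank by value-to-size ratio: Tenant E 58/3≈19.3, Tenant N 46/16≈2.88, Tenant F 46/20≈2.3, Tenant X 34/19≈1.79.
All 3 m² of Tenant E fit (value 58) → 32 remain.
Take all of Tenant N (16 m², value 46) → 16 m² left.
Only 16 m² remain; take 16/20 of Tenant F for value 46×16/20 = 36.8.
Total value = 140.8.

140.8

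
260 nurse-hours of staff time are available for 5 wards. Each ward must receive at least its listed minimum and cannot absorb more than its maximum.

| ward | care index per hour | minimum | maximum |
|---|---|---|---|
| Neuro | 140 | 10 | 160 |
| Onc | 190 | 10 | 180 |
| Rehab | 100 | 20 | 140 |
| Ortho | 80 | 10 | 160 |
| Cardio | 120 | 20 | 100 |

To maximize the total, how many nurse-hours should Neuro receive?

30

Meeting every minimum uses 10+10+20+10+20 = 70 nurse-hours, leaving 190.
Rank by care index per hour: Onc 190 > Neuro 140 > Cardio 120 > Rehab 100 > Ortho 80.
Onc: +170 to 180 (cap) ; 20 left.
Neuro has room for 150 more but only 20 remain, so it gets 30.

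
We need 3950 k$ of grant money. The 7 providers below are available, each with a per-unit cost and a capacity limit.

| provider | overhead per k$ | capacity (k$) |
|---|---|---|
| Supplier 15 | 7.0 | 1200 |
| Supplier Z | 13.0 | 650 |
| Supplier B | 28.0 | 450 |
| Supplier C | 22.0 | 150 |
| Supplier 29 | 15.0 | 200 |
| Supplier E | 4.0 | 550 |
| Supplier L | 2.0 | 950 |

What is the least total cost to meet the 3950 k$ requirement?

34250

Fill from the cheapest provider first.
Take 950 from Supplier L at 2.0 — need 3000 more.
Supplier E (4.0): use full 550 — 2450 k$ to go.
Supplier 15 at 7.0: take all 1200 k$ — 1250 still needed.
Take 650 from Supplier Z at 13.0 — need 600 more.
Supplier 29 at 15.0: take all 200 k$ — 400 still needed.
Supplier C (22.0): use full 150 — 250 k$ to go.
Supplier B (28.0): take the remaining 250 — done.
Cost = 950×2.0 + 550×4.0 + 1200×7.0 + 650×13.0 + 200×15.0 + 150×22.0 + 250×28.0 = 34250.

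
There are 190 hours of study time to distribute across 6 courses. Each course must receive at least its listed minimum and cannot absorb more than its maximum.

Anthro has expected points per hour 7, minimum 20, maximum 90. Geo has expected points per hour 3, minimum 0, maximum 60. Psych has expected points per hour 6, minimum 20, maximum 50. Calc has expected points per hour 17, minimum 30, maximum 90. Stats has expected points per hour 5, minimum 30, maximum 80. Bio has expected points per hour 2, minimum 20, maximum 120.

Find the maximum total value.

Meeting every minimum uses 20+0+20+30+30+20 = 120 hours, leaving 70.
Order the courses by expected points per hour: Calc 17 > Anthro 7 > Psych 6 > Stats 5 > Geo 3 > Bio 2.
Calc takes 60 more to reach its cap of 90 → 10 left.
Anthro: +10 (room for 70) → 30. Pool exhausted.
Total = 7×30 + 6×20 + 17×90 + 5×30 + 2×20 = 2050.

2050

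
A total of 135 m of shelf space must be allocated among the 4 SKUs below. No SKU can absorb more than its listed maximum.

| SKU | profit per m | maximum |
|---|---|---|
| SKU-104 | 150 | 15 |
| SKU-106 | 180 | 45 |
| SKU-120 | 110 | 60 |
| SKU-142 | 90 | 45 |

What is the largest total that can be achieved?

Rank by profit per m: SKU-106 180 > SKU-104 150 > SKU-120 110 > SKU-142 90.
SKU-106: +45 to 45 (cap) ; 90 left.
SKU-104: +15 to 15 (cap) ; 75 left.
Give SKU-120 60 to hit its cap of 60 ; 15 left.
Only 15 left; SKU-142 takes them to reach 15.
Total = 150×15 + 180×45 + 110×60 + 90×15 = 18300.

18300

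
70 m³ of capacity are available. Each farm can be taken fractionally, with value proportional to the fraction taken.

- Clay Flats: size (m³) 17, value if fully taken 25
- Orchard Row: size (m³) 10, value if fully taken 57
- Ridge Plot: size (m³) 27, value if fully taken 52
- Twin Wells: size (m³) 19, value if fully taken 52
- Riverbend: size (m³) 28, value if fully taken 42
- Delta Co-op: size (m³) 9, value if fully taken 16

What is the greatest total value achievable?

184.5

Sort by value density: Orchard Row 57/10≈5.7, Twin Wells 52/19≈2.74, Ridge Plot 52/27≈1.93, Delta Co-op 16/9≈1.78, Riverbend 42/28≈1.5, Clay Flats 25/17≈1.47.
Orchard Row: take in full, 10 m³ for value 57 → 60 left.
Twin Wells: take in full, 19 m³ for value 52 → 41 left.
Ridge Plot: take in full, 27 m³ for value 52 → 14 left.
Take all of Delta Co-op (9 m³, value 16) → 5 m³ left.
Fill the last 5 m³ with part of Riverbend: 5/28 of it earns 7.5.
Total value = 184.5.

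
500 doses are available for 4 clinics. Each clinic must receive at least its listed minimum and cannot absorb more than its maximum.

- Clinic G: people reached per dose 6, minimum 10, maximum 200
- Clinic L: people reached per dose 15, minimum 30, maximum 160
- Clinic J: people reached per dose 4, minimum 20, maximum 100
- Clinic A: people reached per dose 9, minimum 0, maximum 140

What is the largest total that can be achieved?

4820

Meeting every minimum uses 10+30+20+0 = 60 doses, leaving 440.
Rank by people reached per dose: Clinic L 15 > Clinic A 9 > Clinic G 6 > Clinic J 4.
Clinic L takes 130 more to reach its cap of 160 → 310 left.
Give Clinic A 140 more to hit its cap of 140 → 170 left.
Clinic G has room for 190 more but only 170 remain, so it gets 180.
Total = 6×180 + 15×160 + 4×20 + 9×140 = 4820.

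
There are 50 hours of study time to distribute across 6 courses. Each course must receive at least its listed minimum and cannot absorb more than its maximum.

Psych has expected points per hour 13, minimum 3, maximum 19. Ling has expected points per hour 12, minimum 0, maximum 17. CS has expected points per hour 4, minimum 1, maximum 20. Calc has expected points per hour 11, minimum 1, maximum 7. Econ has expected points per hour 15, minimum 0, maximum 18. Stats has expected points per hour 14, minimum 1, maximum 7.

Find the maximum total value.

678

Meeting every minimum uses 3+0+1+1+0+1 = 6 hours, leaving 44.
Highest expected points per hour first: Econ 15 > Stats 14 > Psych 13 > Ling 12 > Calc 11 > CS 4.
Econ: +18 to 18 (cap) — 26 left.
Stats takes 6 more to reach its cap of 7 — 20 left.
Give Psych 16 more to hit its cap of 19 — 4 left.
Only 4 left; Ling takes them to reach 4.
Total = 13×19 + 12×4 + 4×1 + 11×1 + 15×18 + 14×7 = 678.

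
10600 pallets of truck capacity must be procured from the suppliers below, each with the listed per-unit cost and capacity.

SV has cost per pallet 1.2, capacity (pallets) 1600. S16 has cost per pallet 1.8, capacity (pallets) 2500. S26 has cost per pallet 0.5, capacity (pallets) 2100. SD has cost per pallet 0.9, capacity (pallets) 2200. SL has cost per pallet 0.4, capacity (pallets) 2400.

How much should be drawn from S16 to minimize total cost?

Fill from the cheapest supplier first.
SL at 0.4: take all 2400 pallets ; 8200 still needed.
S26 at 0.5: take all 2100 pallets ; 6100 still needed.
Take 2200 from SD at 0.9 ; need 3900 more.
Take 1600 from SV at 1.2 ; need 2300 more.
Take 2300 from S16 at 1.8 to finish.

2300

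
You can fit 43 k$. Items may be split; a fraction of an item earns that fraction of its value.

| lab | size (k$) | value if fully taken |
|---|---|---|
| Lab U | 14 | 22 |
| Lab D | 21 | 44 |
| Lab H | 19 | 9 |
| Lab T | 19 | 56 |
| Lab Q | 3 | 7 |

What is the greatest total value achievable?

Rank by value-to-size ratio: Lab T 56/19≈2.95, Lab Q 7/3≈2.33, Lab D 44/21≈2.1, Lab U 22/14≈1.57, Lab H 9/19≈0.474.
All 19 k$ of Lab T fit (value 56) ; 24 remain.
Lab Q: take in full, 3 k$ for value 7 ; 21 left.
All 21 k$ of Lab D fit (value 44) ; 0 remain.
Total value = 107.

107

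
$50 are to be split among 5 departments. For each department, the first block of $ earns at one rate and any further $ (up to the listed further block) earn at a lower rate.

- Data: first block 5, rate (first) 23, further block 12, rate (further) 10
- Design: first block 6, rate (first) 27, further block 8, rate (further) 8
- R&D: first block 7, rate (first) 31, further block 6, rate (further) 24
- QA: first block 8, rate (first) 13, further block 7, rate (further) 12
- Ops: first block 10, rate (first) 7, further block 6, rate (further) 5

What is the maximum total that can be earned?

936

Treat each block as its own option and order by rate: R&D/tier1 31 > Design/tier1 27 > R&D/tier2 24 > Data/tier1 23 > QA/tier1 13 > QA/tier2 12 > Data/tier2 10 > Design/tier2 8 > Ops/tier1 7 > Ops/tier2 5.
R&D/tier1 (31): +7 — 43 left.
Fill Design tier1 block (6 at 27) — 37 left.
Fill R&D tier2 block (6 at 24) — 31 left.
Data tier1 at 23: fill all 5 — 26 left.
QA/tier1 (13): +8 — 18 left.
QA/tier2 (12): +7 — 11 left.
11 remain; put them into Data tier2 at 10.
Total = 31×7 + 27×6 + 24×6 + 23×5 + 13×8 + 12×7 + 10×11 = 936.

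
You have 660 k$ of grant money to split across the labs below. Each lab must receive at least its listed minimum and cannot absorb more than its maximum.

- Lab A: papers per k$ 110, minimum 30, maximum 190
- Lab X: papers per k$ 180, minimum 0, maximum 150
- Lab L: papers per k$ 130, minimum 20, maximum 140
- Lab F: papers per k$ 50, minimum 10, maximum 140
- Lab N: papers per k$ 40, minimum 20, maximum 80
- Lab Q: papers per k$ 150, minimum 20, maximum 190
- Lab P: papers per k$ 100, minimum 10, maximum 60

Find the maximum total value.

91400

Meeting every minimum uses 30+0+20+10+20+20+10 = 110 k$, leaving 550.
Highest papers per k$ first: Lab X 180 > Lab Q 150 > Lab L 130 > Lab A 110 > Lab P 100 > Lab F 50 > Lab N 40.
Lab X: +150 to 150 (cap) → 400 left.
Lab Q: +170 to 190 (cap) → 230 left.
Give Lab L 120 more to hit its cap of 140 → 110 left.
Lab A: +110 (room for 160) → 140. Pool exhausted.
Total = 110×140 + 180×150 + 130×140 + 50×10 + 40×20 + 150×190 + 100×10 = 91400.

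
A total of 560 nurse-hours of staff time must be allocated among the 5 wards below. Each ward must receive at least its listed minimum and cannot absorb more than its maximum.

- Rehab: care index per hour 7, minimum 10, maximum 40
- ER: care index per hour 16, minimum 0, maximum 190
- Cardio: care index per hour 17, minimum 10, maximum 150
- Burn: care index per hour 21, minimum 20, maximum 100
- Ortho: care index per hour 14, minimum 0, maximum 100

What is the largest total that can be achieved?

9230

Meeting every minimum uses 10+0+10+20+0 = 40 nurse-hours, leaving 520.
Rank by care index per hour: Burn 21 > Cardio 17 > ER 16 > Ortho 14 > Rehab 7.
Burn: +80 to 100 (cap) → 440 left.
Cardio: +140 to 150 (cap) → 300 left.
ER: +190 to 190 (cap) → 110 left.
Give Ortho 100 more to hit its cap of 100 → 10 left.
Only 10 left; Rehab takes them to reach 20.
Total = 7×20 + 16×190 + 17×150 + 21×100 + 14×100 = 9230.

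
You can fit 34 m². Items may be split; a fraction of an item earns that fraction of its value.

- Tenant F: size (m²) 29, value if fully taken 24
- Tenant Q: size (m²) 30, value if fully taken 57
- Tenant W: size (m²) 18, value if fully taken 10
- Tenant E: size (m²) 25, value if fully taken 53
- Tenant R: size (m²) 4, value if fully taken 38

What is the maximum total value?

100.5

Rank by value-to-size ratio: Tenant R 38/4≈9.5, Tenant E 53/25≈2.12, Tenant Q 57/30≈1.9, Tenant F 24/29≈0.828, Tenant W 10/18≈0.556.
Take all of Tenant R (4 m², value 38) — 30 m² left.
Tenant E: take in full, 25 m² for value 53 — 5 left.
Fill the last 5 m² with part of Tenant Q: 5/30 of it earns 9.5.
Total value = 100.5.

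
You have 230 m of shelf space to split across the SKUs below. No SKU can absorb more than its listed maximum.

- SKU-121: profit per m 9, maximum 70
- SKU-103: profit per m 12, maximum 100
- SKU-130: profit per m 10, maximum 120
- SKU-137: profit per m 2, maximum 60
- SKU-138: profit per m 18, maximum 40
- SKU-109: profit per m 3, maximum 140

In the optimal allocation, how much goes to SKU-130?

Rank by profit per m: SKU-138 18 > SKU-103 12 > SKU-130 10 > SKU-121 9 > SKU-109 3 > SKU-137 2.
SKU-138: +40 to 40 (cap) ; 190 left.
Give SKU-103 100 to hit its cap of 100 ; 90 left.
SKU-130 has room for 120 but only 90 remain, so it gets 90.

90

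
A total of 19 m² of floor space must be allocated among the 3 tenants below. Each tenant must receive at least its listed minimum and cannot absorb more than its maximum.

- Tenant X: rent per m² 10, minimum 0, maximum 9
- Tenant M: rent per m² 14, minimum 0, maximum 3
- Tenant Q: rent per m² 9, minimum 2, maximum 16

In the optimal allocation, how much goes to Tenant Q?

7

Meeting every minimum uses 0+0+2 = 2 m², leaving 17.
Order the tenants by rent per m²: Tenant M 14 > Tenant X 10 > Tenant Q 9.
Tenant M takes 3 more to reach its cap of 3 — 14 left.
Tenant X takes 9 more to reach its cap of 9 — 5 left.
Only 5 left; Tenant Q takes them to reach 7.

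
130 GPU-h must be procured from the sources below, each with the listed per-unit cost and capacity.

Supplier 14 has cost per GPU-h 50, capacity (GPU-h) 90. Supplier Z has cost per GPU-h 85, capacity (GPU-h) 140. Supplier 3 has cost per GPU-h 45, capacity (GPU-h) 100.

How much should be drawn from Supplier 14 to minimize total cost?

30

Use sources in increasing cost order.
Supplier 3 at 45: take all 100 GPU-h → 30 still needed.
Supplier 14 at 50: take 30 of its 90 → requirement met.
Supplier Z: unused.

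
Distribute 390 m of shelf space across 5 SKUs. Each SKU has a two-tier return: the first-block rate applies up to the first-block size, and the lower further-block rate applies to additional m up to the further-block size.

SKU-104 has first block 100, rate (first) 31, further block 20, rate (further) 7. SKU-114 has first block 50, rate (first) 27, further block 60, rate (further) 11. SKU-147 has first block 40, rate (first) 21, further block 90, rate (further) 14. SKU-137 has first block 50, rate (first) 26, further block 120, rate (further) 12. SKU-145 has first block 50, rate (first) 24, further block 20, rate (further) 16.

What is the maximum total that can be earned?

9230

Rank every tier by rate: SKU-104/first 31 > SKU-114/first 27 > SKU-137/first 26 > SKU-145/first 24 > SKU-147/first 21 > SKU-145/second 16 > SKU-147/second 14 > SKU-137/second 12 > SKU-114/second 11 > SKU-104/second 7.
Fill SKU-104 first block (100 at 31) → 290 left.
SKU-114/first (27): +50 → 240 left.
SKU-137/first (26): +50 → 190 left.
Fill SKU-145 first block (50 at 24) → 140 left.
Fill SKU-147 first block (40 at 21) → 100 left.
SKU-145/second (16): +20 → 80 left.
80 remain; put them into SKU-147 second at 14.
Total = 31×100 + 27×50 + 26×50 + 24×50 + 21×40 + 16×20 + 14×80 = 9230.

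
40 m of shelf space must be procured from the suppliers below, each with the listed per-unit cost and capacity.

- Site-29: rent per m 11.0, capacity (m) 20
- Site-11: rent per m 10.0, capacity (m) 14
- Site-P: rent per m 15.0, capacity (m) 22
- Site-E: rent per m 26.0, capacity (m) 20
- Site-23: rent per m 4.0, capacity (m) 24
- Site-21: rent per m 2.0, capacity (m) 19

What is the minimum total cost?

Cheapest first:
Site-21 at 2.0: take all 19 m → 21 still needed.
Site-23 (4.0): take the remaining 21 → done.
Site-11, Site-29, Site-P, Site-E: unused.
Cost = 19×2.0 + 21×4.0 = 122.

122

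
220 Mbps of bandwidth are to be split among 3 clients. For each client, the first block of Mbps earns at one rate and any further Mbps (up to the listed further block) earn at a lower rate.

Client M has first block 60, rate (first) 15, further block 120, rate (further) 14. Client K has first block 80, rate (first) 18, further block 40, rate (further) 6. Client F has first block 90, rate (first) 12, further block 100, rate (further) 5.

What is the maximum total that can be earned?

3460

Rank every tier by rate: Client K/first 18 > Client M/first 15 > Client M/second 14 > Client F/first 12 > Client K/second 6 > Client F/second 5.
Client K/first (18): +80 ; 140 left.
Client M/first (15): +60 ; 80 left.
Client M/second: +80 of 120 at 14; pool empty.
Total = 18×80 + 15×60 + 14×80 = 3460.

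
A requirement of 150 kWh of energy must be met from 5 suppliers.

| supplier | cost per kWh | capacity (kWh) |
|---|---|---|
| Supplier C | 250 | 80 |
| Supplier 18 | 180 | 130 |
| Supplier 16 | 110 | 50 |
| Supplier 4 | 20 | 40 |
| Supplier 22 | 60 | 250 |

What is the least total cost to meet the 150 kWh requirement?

Use suppliers in increasing cost order.
Supplier 4 at 20: take all 40 kWh ; 110 still needed.
Supplier 22 at 60: take 110 of its 250 ; requirement met.
Supplier 16, Supplier 18, Supplier C: unused.
Cost = 40×20 + 110×60 = 7400.

7400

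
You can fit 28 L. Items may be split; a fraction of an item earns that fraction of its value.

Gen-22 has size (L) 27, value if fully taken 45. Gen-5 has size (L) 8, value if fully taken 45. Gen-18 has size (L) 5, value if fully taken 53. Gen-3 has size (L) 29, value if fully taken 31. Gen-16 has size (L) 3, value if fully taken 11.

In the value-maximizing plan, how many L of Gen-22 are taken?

Sort by value density: Gen-18 53/5≈10.6, Gen-5 45/8≈5.62, Gen-16 11/3≈3.67, Gen-22 45/27≈1.67, Gen-3 31/29≈1.07.
Gen-18: take in full, 5 L for value 53 ; 23 left.
Gen-5: take in full, 8 L for value 45 ; 15 left.
All 3 L of Gen-16 fit (value 11) ; 12 remain.
Fill the last 12 L with part of Gen-22: 12/27 of it earns 20.

12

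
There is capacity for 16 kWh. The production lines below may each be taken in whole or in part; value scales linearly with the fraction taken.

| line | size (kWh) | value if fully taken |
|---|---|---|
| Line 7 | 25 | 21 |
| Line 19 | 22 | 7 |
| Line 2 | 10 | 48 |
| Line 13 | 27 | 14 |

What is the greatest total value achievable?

Sort by value density: Line 2 48/10≈4.8, Line 7 21/25≈0.84, Line 13 14/27≈0.519, Line 19 7/22≈0.318.
Line 2: take in full, 10 kWh for value 48 ; 6 left.
6 kWh left: a 6/25 share of Line 7 gives 21×6/25 = 5.04.
Total value = 53.04.

53.04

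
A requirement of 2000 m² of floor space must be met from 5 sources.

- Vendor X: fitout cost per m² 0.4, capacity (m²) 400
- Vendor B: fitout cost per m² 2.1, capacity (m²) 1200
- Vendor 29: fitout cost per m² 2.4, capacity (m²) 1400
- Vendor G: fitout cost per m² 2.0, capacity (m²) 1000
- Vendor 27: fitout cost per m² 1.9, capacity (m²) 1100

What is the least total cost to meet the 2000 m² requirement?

Cheapest first:
Take 400 from Vendor X at 0.4 → need 1600 more.
Vendor 27 (1.9): use full 1100 → 500 m² to go.
Take 500 from Vendor G at 2.0 to finish.
Vendor B, Vendor 29: unused.
Cost = 400×0.4 + 1100×1.9 + 500×2.0 = 3250.

3250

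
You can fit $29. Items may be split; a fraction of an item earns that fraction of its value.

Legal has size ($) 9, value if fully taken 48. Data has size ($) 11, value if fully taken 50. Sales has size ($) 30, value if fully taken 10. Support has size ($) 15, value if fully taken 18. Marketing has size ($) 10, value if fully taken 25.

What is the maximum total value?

Rank by value-to-size ratio: Legal 48/9≈5.33, Data 50/11≈4.55, Marketing 25/10≈2.5, Support 18/15≈1.2, Sales 10/30≈0.333.
All 9 $ of Legal fit (value 48) — 20 remain.
All 11 $ of Data fit (value 50) — 9 remain.
9 $ left: a 9/10 share of Marketing gives 25×9/10 = 22.5.
Total value = 120.5.

120.5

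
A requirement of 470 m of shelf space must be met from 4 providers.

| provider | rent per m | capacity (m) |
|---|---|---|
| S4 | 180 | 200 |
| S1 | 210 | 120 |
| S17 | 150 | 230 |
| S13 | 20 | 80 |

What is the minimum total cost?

64900

Cheapest first:
Take 80 from S13 at 20 — need 390 more.
S17 at 150: take all 230 m — 160 still needed.
S4 at 180: take 160 of its 200 — requirement met.
S1: unused.
Cost = 80×20 + 230×150 + 160×180 = 64900.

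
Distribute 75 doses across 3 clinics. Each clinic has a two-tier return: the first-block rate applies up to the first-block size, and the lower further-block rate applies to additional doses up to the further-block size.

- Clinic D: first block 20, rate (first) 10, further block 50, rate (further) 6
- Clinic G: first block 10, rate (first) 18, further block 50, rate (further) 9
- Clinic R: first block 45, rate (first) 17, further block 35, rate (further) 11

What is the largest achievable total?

1165

Order all 6 blocks by rate: Clinic G/T1 18 > Clinic R/T1 17 > Clinic R/T2 11 > Clinic D/T1 10 > Clinic G/T2 9 > Clinic D/T2 6.
Clinic G/T1 (18): +10 ; 65 left.
Clinic R T1 at 17: fill all 45 ; 20 left.
20 remain; put them into Clinic R T2 at 11.
Total = 18×10 + 17×45 + 11×20 = 1165.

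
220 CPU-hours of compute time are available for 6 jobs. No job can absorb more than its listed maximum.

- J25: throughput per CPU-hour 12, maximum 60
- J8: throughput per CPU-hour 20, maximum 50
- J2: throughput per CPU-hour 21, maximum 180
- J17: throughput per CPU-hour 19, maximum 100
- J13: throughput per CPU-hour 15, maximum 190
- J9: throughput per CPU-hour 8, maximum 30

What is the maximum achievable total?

4580

Highest throughput per CPU-hour first: J2 21 > J8 20 > J17 19 > J13 15 > J25 12 > J9 8.
Give J2 180 to hit its cap of 180 — 40 left.
J8: +40 (room for 50) → 40. Pool exhausted.
Total = 20×40 + 21×180 = 4580.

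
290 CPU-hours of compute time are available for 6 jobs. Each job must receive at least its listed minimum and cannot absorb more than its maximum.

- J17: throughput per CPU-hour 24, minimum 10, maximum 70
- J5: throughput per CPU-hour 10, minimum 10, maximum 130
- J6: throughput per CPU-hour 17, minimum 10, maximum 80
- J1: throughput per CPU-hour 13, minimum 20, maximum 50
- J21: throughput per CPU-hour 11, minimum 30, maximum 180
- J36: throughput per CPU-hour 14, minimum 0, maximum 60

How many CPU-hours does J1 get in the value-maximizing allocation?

Meeting every minimum uses 10+10+10+20+30+0 = 80 CPU-hours, leaving 210.
Order the jobs by throughput per CPU-hour: J17 24 > J6 17 > J36 14 > J1 13 > J21 11 > J5 10.
Give J17 60 more to hit its cap of 70 → 150 left.
J6: +70 to 80 (cap) → 80 left.
J36: +60 to 60 (cap) → 20 left.
Only 20 left; J1 takes them to reach 40.

40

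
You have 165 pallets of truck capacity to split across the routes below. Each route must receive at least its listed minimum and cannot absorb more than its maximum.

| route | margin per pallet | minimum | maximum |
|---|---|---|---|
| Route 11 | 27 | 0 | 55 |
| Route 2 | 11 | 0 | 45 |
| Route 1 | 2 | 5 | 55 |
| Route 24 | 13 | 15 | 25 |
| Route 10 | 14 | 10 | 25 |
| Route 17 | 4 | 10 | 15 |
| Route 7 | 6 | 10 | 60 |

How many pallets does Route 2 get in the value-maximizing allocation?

35

Meeting every minimum uses 0+0+5+15+10+10+10 = 50 pallets, leaving 115.
Highest margin per pallet first: Route 11 27 > Route 10 14 > Route 24 13 > Route 2 11 > Route 7 6 > Route 17 4 > Route 1 2.
Route 11 takes 55 more to reach its cap of 55 — 60 left.
Route 10 takes 15 more to reach its cap of 25 — 45 left.
Route 24 takes 10 more to reach its cap of 25 — 35 left.
Only 35 left; Route 2 takes them to reach 35.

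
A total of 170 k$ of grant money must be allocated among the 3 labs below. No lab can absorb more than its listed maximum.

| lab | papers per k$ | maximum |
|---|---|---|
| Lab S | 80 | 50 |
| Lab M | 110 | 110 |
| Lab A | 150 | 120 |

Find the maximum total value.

Order the labs by papers per k$: Lab A 150 > Lab M 110 > Lab S 80.
Give Lab A 120 to hit its cap of 120 ; 50 left.
Lab M: +50 (room for 110) → 50. Pool exhausted.
Total = 110×50 + 150×120 = 23500.

23500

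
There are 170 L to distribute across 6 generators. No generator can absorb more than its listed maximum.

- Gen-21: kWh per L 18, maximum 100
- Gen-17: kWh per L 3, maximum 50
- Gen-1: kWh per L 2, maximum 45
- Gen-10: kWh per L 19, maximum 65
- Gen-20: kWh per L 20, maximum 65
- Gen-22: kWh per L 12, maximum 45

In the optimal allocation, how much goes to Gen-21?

Order the generators by kWh per L: Gen-20 20 > Gen-10 19 > Gen-21 18 > Gen-22 12 > Gen-17 3 > Gen-1 2.
Give Gen-20 65 to hit its cap of 65 → 105 left.
Give Gen-10 65 to hit its cap of 65 → 40 left.
Gen-21: +40 (room for 100) → 40. Pool exhausted.

40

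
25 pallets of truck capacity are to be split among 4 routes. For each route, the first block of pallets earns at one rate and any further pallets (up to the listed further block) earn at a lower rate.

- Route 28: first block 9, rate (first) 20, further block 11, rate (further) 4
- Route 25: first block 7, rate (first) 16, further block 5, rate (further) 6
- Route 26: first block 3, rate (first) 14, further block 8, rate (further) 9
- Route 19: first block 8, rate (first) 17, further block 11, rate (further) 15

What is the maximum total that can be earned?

Order all 8 blocks by rate: Route 28/T1 20 > Route 19/T1 17 > Route 25/T1 16 > Route 19/T2 15 > Route 26/T1 14 > Route 26/T2 9 > Route 25/T2 6 > Route 28/T2 4.
Route 28/T1 (20): +9 — 16 left.
Fill Route 19 T1 block (8 at 17) — 8 left.
Fill Route 25 T1 block (7 at 16) — 1 left.
1 remain; put them into Route 19 T2 at 15.
Total = 20×9 + 17×8 + 16×7 + 15×1 = 443.

443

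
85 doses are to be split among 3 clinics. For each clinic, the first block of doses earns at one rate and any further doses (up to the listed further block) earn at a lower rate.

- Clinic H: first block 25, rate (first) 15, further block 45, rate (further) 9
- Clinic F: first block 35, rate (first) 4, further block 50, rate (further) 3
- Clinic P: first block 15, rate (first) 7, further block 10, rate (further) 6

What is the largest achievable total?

Treat each block as its own option and order by rate: Clinic H/first 15 > Clinic H/second 9 > Clinic P/first 7 > Clinic P/second 6 > Clinic F/first 4 > Clinic F/second 3.
Fill Clinic H first block (25 at 15) → 60 left.
Clinic H/second (9): +45 → 15 left.
Fill Clinic P first block (15 at 7) → 0 left.
Total = 15×25 + 9×45 + 7×15 = 885.

885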